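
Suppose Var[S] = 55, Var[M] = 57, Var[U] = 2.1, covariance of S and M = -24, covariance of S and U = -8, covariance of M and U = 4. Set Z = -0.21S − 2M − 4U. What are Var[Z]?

Var[Z] = 294.4255

Var[Z] = a²·Var[S] + b²·Var[M] + c²·Var[U] + 2ab·covariance of S and M + 2ac·covariance of S and U + 2bc·covariance of M and U, with a = -0.21, b = -2, c = -4.
= 2.4255 + 228 + 33.6 + (-20.16) + (-13.44) + 64
= 294.4255.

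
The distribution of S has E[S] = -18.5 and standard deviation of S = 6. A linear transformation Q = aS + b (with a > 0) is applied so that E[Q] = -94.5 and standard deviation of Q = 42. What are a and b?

a = 7, b = 35

standard deviation of Q = a·standard deviation of S (a > 0), so a = 42/6 = 7.
E[Q] = a·E[S] + b, so b = -94.5 − 7·(-18.5) = 35.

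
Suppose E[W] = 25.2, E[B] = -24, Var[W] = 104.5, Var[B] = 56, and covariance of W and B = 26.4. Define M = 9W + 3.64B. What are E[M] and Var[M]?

E[M] = 139.44, Var[M] = 10936.2056

E[M] = 9·E[W] + 3.64·E[B] = 9·25.2 + 3.64·(-24) = 139.44.
Var[M] = a²·Var[W] + b²·Var[B] + 2ab·covariance of W and B with a = 9, b = 3.64.
= 9²·104.5 + 3.64²·56 + 2·9·3.64·26.4
= 8464.5 + 741.9776 + 1729.728 = 10936.2056.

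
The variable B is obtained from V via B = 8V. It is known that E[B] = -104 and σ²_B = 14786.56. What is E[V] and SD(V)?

From B = 8V: E[B] = a·E[V] + b, so E[V] = (E[B] − b)/a = (-104 − 0)/8 = -13.
SD(B) = √14786.56 = 121.6.
SD(B) = |a|·SD(V), so SD(V) = 121.6/|8| = 15.2.

E[V] = -13, SD(V) = 15.2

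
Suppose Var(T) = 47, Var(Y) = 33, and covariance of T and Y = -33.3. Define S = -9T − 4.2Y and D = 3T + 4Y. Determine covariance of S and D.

By bilinearity, covariance of S and D = ac·Var(T) + bd·Var(Y) + (ad+bc)·covariance of T and Y, with a=-9, b=-4.2, c=3, d=4.
ac·Var(T) = (-9)·3·47 = -1269
bd·Var(Y) = (-4.2)·4·33 = -554.4
(ad+bc)·covariance of T and Y = (-48.6)·(-33.3) = 1618.38
covariance of S and D = -1269 + (-554.4) + 1618.38 = -205.02.

covariance of S and D = -205.02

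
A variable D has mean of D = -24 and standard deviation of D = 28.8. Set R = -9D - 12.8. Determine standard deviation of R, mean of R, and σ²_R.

R = -9D - 12.8 is linear with a = -9, b = -12.8.
standard deviation of R = |a|·standard deviation of D = |-9|·28.8 = 259.2.
mean of R = a·mean of D + b = (-9)·(-24) + (-12.8) = 203.2.
σ²_D = 28.8² = 829.44.
σ²_R = a²·σ²_D = (-9)²·829.44 = 67184.64 (the additive constant -12.8 does not affect variance).

standard deviation of R = 259.2, mean of R = 203.2, σ²_R = 67184.64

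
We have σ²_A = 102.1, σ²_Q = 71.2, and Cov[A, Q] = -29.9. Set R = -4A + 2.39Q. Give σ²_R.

σ²_R = 2611.98952

σ²_R = a²·σ²_A + b²·σ²_Q + 2ab·Cov[A, Q] with a = -4, b = 2.39.
= (-4)²·102.1 + 2.39²·71.2 + 2·(-4)·2.39·(-29.9)
= 1633.6 + 406.70152 + 571.688 = 2611.98952.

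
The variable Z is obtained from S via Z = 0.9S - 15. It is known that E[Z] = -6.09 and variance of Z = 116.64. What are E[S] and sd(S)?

E[S] = 9.9, sd(S) = 12

From Z = 0.9S - 15: E[Z] = a·E[S] + b, so E[S] = (E[Z] − b)/a = (-6.09 − (-15))/0.9 = 9.9.
sd(Z) = √116.64 = 10.8.
sd(Z) = |a|·sd(S), so sd(S) = 10.8/|0.9| = 12.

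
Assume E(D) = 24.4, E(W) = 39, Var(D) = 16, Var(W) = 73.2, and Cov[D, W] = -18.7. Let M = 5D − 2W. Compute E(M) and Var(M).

E(M) = 44, Var(M) = 1066.8

E(M) = 5·E(D) + (-2)·E(W) = 5·24.4 + (-2)·39 = 44.
Var(M) = a²·Var(D) + b²·Var(W) + 2ab·Cov[D, W] with a = 5, b = -2.
= 5²·16 + (-2)²·73.2 + 2·5·(-2)·(-18.7)
= 400 + 292.8 + 374 = 1066.8.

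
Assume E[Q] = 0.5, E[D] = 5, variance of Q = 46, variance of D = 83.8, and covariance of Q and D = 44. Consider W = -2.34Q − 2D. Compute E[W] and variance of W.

E[W] = (-2.34)·E[Q] + (-2)·E[D] = (-2.34)·0.5 + (-2)·5 = -11.17.
variance of W = a²·variance of Q + b²·variance of D + 2ab·covariance of Q and D with a = -2.34, b = -2.
= (-2.34)²·46 + (-2)²·83.8 + 2·(-2.34)·(-2)·44
= 251.8776 + 335.2 + 411.84 = 998.9176.

E[W] = -11.17, variance of W = 998.9176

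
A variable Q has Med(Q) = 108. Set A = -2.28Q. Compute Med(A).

Med(A) = -246.24

A linear map preserves order up to sign, so Med(A) = a·Med(Q) + b = (-2.28)·108 = -246.24.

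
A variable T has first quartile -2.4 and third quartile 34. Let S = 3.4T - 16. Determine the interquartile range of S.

IQR(S) = 123.76

IQR of T = Q3 − Q1 = 34 − (-2.4) = 36.4.
Under S = aT + b, IQR(S) = |a|·IQR(T) = |3.4|·36.4 = 123.76 (shifts cancel; spread scales by |a|).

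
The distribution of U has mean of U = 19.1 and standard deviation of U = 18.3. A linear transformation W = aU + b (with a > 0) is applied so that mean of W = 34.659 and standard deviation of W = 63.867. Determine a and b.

a = 3.49, b = -32

standard deviation of W = a·standard deviation of U (a > 0), so a = 63.867/18.3 = 3.49.
mean of W = a·mean of U + b, so b = 34.659 − 3.49·19.1 = -32.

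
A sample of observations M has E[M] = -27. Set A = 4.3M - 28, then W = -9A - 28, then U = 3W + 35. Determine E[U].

E[A] = 4.3·(-27) + (-28) = -144.1.
E[W] = (-9)·(-144.1) + (-28) = 1268.9.
E[U] = 3·1268.9 + 35 = 3841.7.

E[U] = 3841.7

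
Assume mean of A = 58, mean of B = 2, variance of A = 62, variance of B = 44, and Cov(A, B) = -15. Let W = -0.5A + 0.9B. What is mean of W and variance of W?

mean of W = -27.2, variance of W = 64.64

mean of W = (-0.5)·mean of A + 0.9·mean of B = (-0.5)·58 + 0.9·2 = -27.2.
variance of W = a²·variance of A + b²·variance of B + 2ab·Cov(A, B) with a = -0.5, b = 0.9.
= (-0.5)²·62 + 0.9²·44 + 2·(-0.5)·0.9·(-15)
= 15.5 + 35.64 + 13.5 = 64.64.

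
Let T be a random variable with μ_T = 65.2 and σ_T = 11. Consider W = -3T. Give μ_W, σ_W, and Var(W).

W = -3T is linear with a = -3, b = 0.
μ_W = a·μ_T + b = (-3)·65.2 = -195.6.
σ_W = |a|·σ_T = |-3|·11 = 33.
Var(T) = 11² = 121.
Var(W) = a²·Var(T) = (-3)²·121 = 1089.

μ_W = -195.6, σ_W = 33, Var(W) = 1089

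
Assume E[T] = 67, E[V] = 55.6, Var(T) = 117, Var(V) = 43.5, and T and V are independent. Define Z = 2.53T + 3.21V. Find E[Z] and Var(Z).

E[Z] = 347.986, Var(Z) = 1197.13365

E[Z] = 2.53·E[T] + 3.21·E[V] = 2.53·67 + 3.21·55.6 = 347.986.
Var(Z) = a²·Var(T) + b²·Var(V) + 2ab·Cov(T, V) with a = 2.53, b = 3.21.
Independence gives Cov(T, V) = 0.
= 2.53²·117 + 3.21²·43.5 + 2·2.53·3.21·0
= 748.9053 + 448.22835 + 0 = 1197.13365.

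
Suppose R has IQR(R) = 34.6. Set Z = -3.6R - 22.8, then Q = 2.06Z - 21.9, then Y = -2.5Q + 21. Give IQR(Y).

IQR(Z) = |-3.6|·34.6 = 124.56.
IQR(Q) = |2.06|·124.56 = 256.5936.
IQR(Y) = |-2.5|·256.5936 = 641.484.

IQR(Y) = 641.484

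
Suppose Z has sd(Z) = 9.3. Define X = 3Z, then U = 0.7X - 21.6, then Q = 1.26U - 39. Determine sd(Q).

sd(Q) = 24.6078

sd(X) = |3|·9.3 = 27.9.
sd(U) = |0.7|·27.9 = 19.53.
sd(Q) = |1.26|·19.53 = 24.6078.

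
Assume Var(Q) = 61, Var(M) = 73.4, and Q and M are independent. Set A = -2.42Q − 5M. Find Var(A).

Var(A) = 2192.2404

Var(A) = a²·Var(Q) + b²·Var(M) + 2ab·Cov[Q, M] with a = -2.42, b = -5.
Independence gives Cov[Q, M] = 0.
= (-2.42)²·61 + (-5)²·73.4 + 2·(-2.42)·(-5)·0
= 357.2404 + 1835 + 0 = 2192.2404.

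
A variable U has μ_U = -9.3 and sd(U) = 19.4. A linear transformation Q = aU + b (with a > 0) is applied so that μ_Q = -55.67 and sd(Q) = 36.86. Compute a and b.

sd(Q) = a·sd(U) (a > 0), so a = 36.86/19.4 = 1.9.
μ_Q = a·μ_U + b, so b = -55.67 − 1.9·(-9.3) = -38.

a = 1.9, b = -38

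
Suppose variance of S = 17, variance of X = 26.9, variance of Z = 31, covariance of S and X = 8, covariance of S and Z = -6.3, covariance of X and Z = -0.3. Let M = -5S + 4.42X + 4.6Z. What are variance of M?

variance of M = 1530.48996

variance of M = a²·variance of S + b²·variance of X + c²·variance of Z + 2ab·covariance of S and X + 2ac·covariance of S and Z + 2bc·covariance of X and Z, with a = -5, b = 4.42, c = 4.6.
= 425 + 525.52916 + 655.96 + (-353.6) + 289.8 + (-12.1992)
= 1530.48996.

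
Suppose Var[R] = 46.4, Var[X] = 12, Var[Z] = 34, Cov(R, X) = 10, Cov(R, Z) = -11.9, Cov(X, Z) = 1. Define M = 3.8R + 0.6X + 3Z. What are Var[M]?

Var[M] = 758.216

Var[M] = a²·Var[R] + b²·Var[X] + c²·Var[Z] + 2ab·Cov(R, X) + 2ac·Cov(R, Z) + 2bc·Cov(X, Z), with a = 3.8, b = 0.6, c = 3.
= 670.016 + 4.32 + 306 + 45.6 + (-271.32) + 3.6
= 758.216.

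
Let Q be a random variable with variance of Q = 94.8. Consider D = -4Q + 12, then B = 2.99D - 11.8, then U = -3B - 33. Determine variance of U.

variance of U = 122043.09312

variance of D = (-4)²·94.8 = 1516.8.
variance of B = 2.99²·1516.8 = 13560.34368.
variance of U = (-3)²·13560.34368 = 122043.09312.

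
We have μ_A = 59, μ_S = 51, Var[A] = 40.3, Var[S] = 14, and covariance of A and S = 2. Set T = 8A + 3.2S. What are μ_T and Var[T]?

μ_T = 635.2, Var[T] = 2824.96

μ_T = 8·μ_A + 3.2·μ_S = 8·59 + 3.2·51 = 635.2.
Var[T] = a²·Var[A] + b²·Var[S] + 2ab·covariance of A and S with a = 8, b = 3.2.
= 8²·40.3 + 3.2²·14 + 2·8·3.2·2
= 2579.2 + 143.36 + 102.4 = 2824.96.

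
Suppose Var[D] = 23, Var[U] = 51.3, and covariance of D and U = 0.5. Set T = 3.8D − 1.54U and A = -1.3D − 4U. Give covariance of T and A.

By bilinearity, covariance of T and A = ac·Var[D] + bd·Var[U] + (ad+bc)·covariance of D and U, with a=3.8, b=-1.54, c=-1.3, d=-4.
ac·Var[D] = 3.8·(-1.3)·23 = -113.62
bd·Var[U] = (-1.54)·(-4)·51.3 = 316.008
(ad+bc)·covariance of D and U = (-13.198)·0.5 = -6.599
covariance of T and A = -113.62 + 316.008 + (-6.599) = 195.789.

covariance of T and A = 195.789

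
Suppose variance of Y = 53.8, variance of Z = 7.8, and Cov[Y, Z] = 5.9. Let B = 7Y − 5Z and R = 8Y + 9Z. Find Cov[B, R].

By bilinearity, Cov[B, R] = ac·variance of Y + bd·variance of Z + (ad+bc)·Cov[Y, Z], with a=7, b=-5, c=8, d=9.
ac·variance of Y = 7·8·53.8 = 3012.8
bd·variance of Z = (-5)·9·7.8 = -351
(ad+bc)·Cov[Y, Z] = (23)·5.9 = 135.7
Cov[B, R] = 3012.8 + (-351) + 135.7 = 2797.5.

Cov[B, R] = 2797.5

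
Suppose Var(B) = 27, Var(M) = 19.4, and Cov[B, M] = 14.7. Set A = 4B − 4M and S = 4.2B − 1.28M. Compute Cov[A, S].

By bilinearity, Cov[A, S] = ac·Var(B) + bd·Var(M) + (ad+bc)·Cov[B, M], with a=4, b=-4, c=4.2, d=-1.28.
ac·Var(B) = 4·4.2·27 = 453.6
bd·Var(M) = (-4)·(-1.28)·19.4 = 99.328
(ad+bc)·Cov[B, M] = (-21.92)·14.7 = -322.224
Cov[A, S] = 453.6 + 99.328 + (-322.224) = 230.704.

Cov[A, S] = 230.704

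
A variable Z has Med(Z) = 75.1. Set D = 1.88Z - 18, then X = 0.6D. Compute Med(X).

Med(X) = 73.9128

Med(D) = 1.88·75.1 + (-18) = 123.188.
Med(X) = 0.6·123.188 = 73.9128.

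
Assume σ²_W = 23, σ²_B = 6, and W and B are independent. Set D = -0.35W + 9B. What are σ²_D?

σ²_D = 488.8175

σ²_D = a²·σ²_W + b²·σ²_B + 2ab·Cov[W, B] with a = -0.35, b = 9.
Independence gives Cov[W, B] = 0.
= (-0.35)²·23 + 9²·6 + 2·(-0.35)·9·0
= 2.8175 + 486 + 0 = 488.8175.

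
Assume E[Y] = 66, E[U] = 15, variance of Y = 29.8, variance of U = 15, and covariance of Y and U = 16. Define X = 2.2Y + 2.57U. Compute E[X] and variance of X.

E[X] = 183.75, variance of X = 424.2335

E[X] = 2.2·E[Y] + 2.57·E[U] = 2.2·66 + 2.57·15 = 183.75.
variance of X = a²·variance of Y + b²·variance of U + 2ab·covariance of Y and U with a = 2.2, b = 2.57.
= 2.2²·29.8 + 2.57²·15 + 2·2.2·2.57·16
= 144.232 + 99.0735 + 180.928 = 424.2335.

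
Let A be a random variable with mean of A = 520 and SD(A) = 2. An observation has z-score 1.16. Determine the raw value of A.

A = mean of A + z·SD(A) = 520 + 1.16·2 = 522.32.

A = 522.32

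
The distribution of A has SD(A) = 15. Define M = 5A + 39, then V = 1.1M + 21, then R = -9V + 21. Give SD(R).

SD(M) = |5|·15 = 75.
SD(V) = |1.1|·75 = 82.5.
SD(R) = |-9|·82.5 = 742.5.

SD(R) = 742.5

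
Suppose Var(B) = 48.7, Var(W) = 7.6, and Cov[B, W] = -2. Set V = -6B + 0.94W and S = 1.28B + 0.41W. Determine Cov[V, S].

Cov[V, S] = -368.57336

By bilinearity, Cov[V, S] = ac·Var(B) + bd·Var(W) + (ad+bc)·Cov[B, W], with a=-6, b=0.94, c=1.28, d=0.41.
ac·Var(B) = (-6)·1.28·48.7 = -374.016
bd·Var(W) = 0.94·0.41·7.6 = 2.92904
(ad+bc)·Cov[B, W] = (-1.2568)·(-2) = 2.5136
Cov[V, S] = -374.016 + 2.92904 + 2.5136 = -368.57336.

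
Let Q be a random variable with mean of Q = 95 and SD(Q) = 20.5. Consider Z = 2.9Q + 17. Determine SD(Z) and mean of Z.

SD(Z) = 59.45, mean of Z = 292.5

Z = 2.9Q + 17 is linear with a = 2.9, b = 17.
SD(Z) = |a|·SD(Q) = |2.9|·20.5 = 59.45.
mean of Z = a·mean of Q + b = 2.9·95 + 17 = 292.5.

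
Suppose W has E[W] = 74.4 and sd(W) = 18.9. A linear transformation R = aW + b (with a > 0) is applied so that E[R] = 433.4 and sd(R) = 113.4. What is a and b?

sd(R) = a·sd(W) (a > 0), so a = 113.4/18.9 = 6.
E[R] = a·E[W] + b, so b = 433.4 − 6·74.4 = -13.

a = 6, b = -13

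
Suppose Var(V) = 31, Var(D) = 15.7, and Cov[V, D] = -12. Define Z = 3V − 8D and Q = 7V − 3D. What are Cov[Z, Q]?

By bilinearity, Cov[Z, Q] = ac·Var(V) + bd·Var(D) + (ad+bc)·Cov[V, D], with a=3, b=-8, c=7, d=-3.
ac·Var(V) = 3·7·31 = 651
bd·Var(D) = (-8)·(-3)·15.7 = 376.8
(ad+bc)·Cov[V, D] = (-65)·(-12) = 780
Cov[Z, Q] = 651 + 376.8 + 780 = 1807.8.

Cov[Z, Q] = 1807.8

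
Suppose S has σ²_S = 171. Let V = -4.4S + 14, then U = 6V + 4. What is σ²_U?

σ²_U = 119180.16

σ²_V = (-4.4)²·171 = 3310.56.
σ²_U = 6²·3310.56 = 119180.16.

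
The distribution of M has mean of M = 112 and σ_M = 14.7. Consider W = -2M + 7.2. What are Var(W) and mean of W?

W = -2M + 7.2 is linear with a = -2, b = 7.2.
Var(M) = 14.7² = 216.09.
Var(W) = a²·Var(M) = (-2)²·216.09 = 864.36 (the additive constant 7.2 does not affect variance).
mean of W = a·mean of M + b = (-2)·112 + 7.2 = -216.8.

Var(W) = 864.36, mean of W = -216.8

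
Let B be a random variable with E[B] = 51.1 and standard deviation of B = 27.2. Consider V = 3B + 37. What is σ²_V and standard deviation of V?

σ²_V = 6658.56, standard deviation of V = 81.6

V = 3B + 37 is linear with a = 3, b = 37.
σ²_B = 27.2² = 739.84.
σ²_V = a²·σ²_B = 3²·739.84 = 6658.56 (the additive constant 37 does not affect variance).
standard deviation of V = |a|·standard deviation of B = |3|·27.2 = 81.6.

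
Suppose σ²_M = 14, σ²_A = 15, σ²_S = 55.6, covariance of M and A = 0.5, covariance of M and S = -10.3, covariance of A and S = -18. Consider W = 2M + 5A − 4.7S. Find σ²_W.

σ²_W = 2708.844

σ²_W = a²·σ²_M + b²·σ²_A + c²·σ²_S + 2ab·covariance of M and A + 2ac·covariance of M and S + 2bc·covariance of A and S, with a = 2, b = 5, c = -4.7.
= 56 + 375 + 1228.204 + 10 + 193.64 + 846
= 2708.844.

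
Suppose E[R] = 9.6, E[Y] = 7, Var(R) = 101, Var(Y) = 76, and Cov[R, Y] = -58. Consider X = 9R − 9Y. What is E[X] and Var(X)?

E[X] = 23.4, Var(X) = 23733

E[X] = 9·E[R] + (-9)·E[Y] = 9·9.6 + (-9)·7 = 23.4.
Var(X) = a²·Var(R) + b²·Var(Y) + 2ab·Cov[R, Y] with a = 9, b = -9.
= 9²·101 + (-9)²·76 + 2·9·(-9)·(-58)
= 8181 + 6156 + 9396 = 23733.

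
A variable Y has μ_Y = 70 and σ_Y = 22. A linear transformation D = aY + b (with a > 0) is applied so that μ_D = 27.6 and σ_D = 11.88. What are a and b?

σ_D = a·σ_Y (a > 0), so a = 11.88/22 = 0.54.
μ_D = a·μ_Y + b, so b = 27.6 − 0.54·70 = -10.2.

a = 0.54, b = -10.2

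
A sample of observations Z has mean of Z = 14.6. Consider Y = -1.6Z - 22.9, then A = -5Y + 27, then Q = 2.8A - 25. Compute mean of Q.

mean of Q = 698.24

mean of Y = (-1.6)·14.6 + (-22.9) = -46.26.
mean of A = (-5)·(-46.26) + 27 = 258.3.
mean of Q = 2.8·258.3 + (-25) = 698.24.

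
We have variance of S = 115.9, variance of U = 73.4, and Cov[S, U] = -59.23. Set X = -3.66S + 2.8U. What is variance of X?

variance of X = a²·variance of S + b²·variance of U + 2ab·Cov[S, U] with a = -3.66, b = 2.8.
= (-3.66)²·115.9 + 2.8²·73.4 + 2·(-3.66)·2.8·(-59.23)
= 1552.55004 + 575.456 + 1213.97808 = 3341.98412.

variance of X = 3341.98412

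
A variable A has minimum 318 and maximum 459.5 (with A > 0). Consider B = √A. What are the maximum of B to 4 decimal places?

√A is increasing on this domain, so max(B) comes from max(A) = 459.5: max(B) = √(459.5) ≈ 21.436.

max(B) = 21.436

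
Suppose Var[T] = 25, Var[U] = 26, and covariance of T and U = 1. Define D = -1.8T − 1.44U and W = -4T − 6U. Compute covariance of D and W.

covariance of D and W = 421.2

By bilinearity, covariance of D and W = ac·Var[T] + bd·Var[U] + (ad+bc)·covariance of T and U, with a=-1.8, b=-1.44, c=-4, d=-6.
ac·Var[T] = (-1.8)·(-4)·25 = 180
bd·Var[U] = (-1.44)·(-6)·26 = 224.64
(ad+bc)·covariance of T and U = (16.56)·1 = 16.56
covariance of D and W = 180 + 224.64 + 16.56 = 421.2.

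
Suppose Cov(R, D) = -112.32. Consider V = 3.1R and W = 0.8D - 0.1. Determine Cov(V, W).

Cov(V, W) = -278.5536

Cov(V, W) = a·c·Cov(R, D) = 3.1·0.8·(-112.32) = -278.5536. Additive constants drop out.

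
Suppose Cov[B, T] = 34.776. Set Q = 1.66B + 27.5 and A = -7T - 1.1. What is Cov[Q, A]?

Cov[Q, A] = -404.09712

Cov[Q, A] = a·c·Cov[B, T] = 1.66·(-7)·34.776 = -404.09712. Additive constants drop out.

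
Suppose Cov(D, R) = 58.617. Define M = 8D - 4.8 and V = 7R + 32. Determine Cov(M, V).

Cov(M, V) = a·c·Cov(D, R) = 8·7·58.617 = 3282.552. Additive constants drop out.

Cov(M, V) = 3282.552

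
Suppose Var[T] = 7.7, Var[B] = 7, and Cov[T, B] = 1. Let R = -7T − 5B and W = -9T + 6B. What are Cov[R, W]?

By bilinearity, Cov[R, W] = ac·Var[T] + bd·Var[B] + (ad+bc)·Cov[T, B], with a=-7, b=-5, c=-9, d=6.
ac·Var[T] = (-7)·(-9)·7.7 = 485.1
bd·Var[B] = (-5)·6·7 = -210
(ad+bc)·Cov[T, B] = (3)·1 = 3
Cov[R, W] = 485.1 + (-210) + 3 = 278.1.

Cov[R, W] = 278.1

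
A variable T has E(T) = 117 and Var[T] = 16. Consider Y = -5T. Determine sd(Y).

Y = -5T is linear with a = -5, b = 0.
sd(T) = √16 = 4.
sd(Y) = |a|·sd(T) = |-5|·4 = 20.

sd(Y) = 20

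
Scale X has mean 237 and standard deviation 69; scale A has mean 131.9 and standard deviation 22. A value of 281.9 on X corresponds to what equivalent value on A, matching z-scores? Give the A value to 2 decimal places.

z = (281.9 − 237)/69 ≈ 0.6507.
A = 131.9 + z·22 = 131.9 + (281.9 − 237)·22/69 ≈ 146.22.

A = 146.22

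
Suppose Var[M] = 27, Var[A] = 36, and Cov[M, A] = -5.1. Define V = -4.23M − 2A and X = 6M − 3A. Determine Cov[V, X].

By bilinearity, Cov[V, X] = ac·Var[M] + bd·Var[A] + (ad+bc)·Cov[M, A], with a=-4.23, b=-2, c=6, d=-3.
ac·Var[M] = (-4.23)·6·27 = -685.26
bd·Var[A] = (-2)·(-3)·36 = 216
(ad+bc)·Cov[M, A] = (0.69)·(-5.1) = -3.519
Cov[V, X] = -685.26 + 216 + (-3.519) = -472.779.

Cov[V, X] = -472.779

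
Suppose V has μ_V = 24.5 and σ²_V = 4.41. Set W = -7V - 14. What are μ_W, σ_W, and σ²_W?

W = -7V - 14 is linear with a = -7, b = -14.
μ_W = a·μ_V + b = (-7)·24.5 + (-14) = -185.5.
σ_V = √4.41 = 2.1.
σ_W = |a|·σ_V = |-7|·2.1 = 14.7.
σ²_W = a²·σ²_V = (-7)²·4.41 = 216.09 (the additive constant -14 does not affect variance).

μ_W = -185.5, σ_W = 14.7, σ²_W = 216.09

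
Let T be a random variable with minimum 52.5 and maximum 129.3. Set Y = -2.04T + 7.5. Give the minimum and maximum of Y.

min(Y) = -256.272, max(Y) = -99.6

a = -2.04 < 0, so order reverses: min(Y) = a·max(T)+b = (-2.04)·129.3 + 7.5 = -256.272; max(Y) = a·min(T)+b = (-2.04)·52.5 + 7.5 = -99.6.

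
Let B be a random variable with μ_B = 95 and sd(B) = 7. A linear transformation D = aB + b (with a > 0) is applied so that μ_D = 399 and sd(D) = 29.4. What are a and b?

a = 4.2, b = 0

sd(D) = a·sd(B) (a > 0), so a = 29.4/7 = 4.2.
μ_D = a·μ_B + b, so b = 399 − 4.2·95 = 0.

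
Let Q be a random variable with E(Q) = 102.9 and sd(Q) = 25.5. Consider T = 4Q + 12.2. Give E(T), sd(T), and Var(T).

E(T) = 423.8, sd(T) = 102, Var(T) = 10404

T = 4Q + 12.2 is linear with a = 4, b = 12.2.
E(T) = a·E(Q) + b = 4·102.9 + 12.2 = 423.8.
sd(T) = |a|·sd(Q) = |4|·25.5 = 102.
Var(Q) = 25.5² = 650.25.
Var(T) = a²·Var(Q) = 4²·650.25 = 10404 (the additive constant 12.2 does not affect variance).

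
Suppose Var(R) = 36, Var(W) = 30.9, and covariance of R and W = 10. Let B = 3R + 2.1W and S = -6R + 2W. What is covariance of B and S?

covariance of B and S = -584.22

By bilinearity, covariance of B and S = ac·Var(R) + bd·Var(W) + (ad+bc)·covariance of R and W, with a=3, b=2.1, c=-6, d=2.
ac·Var(R) = 3·(-6)·36 = -648
bd·Var(W) = 2.1·2·30.9 = 129.78
(ad+bc)·covariance of R and W = (-6.6)·10 = -66
covariance of B and S = -648 + 129.78 + (-66) = -584.22.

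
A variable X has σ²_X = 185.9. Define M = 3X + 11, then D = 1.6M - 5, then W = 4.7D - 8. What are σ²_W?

σ²_M = 3²·185.9 = 1673.1.
σ²_D = 1.6²·1673.1 = 4283.136.
σ²_W = 4.7²·4283.136 = 94614.47424.

σ²_W = 94614.47424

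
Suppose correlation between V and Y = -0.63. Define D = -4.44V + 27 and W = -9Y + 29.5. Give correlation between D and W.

correlation between D and W = -0.63

Linear rescalings preserve correlation up to sign; here the slopes -4.44 and -9 have the same sign, so correlation between D and W = correlation between V and Y = -0.63.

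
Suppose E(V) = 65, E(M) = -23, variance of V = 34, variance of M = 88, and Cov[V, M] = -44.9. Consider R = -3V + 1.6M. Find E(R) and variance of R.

E(R) = -231.8, variance of R = 962.32

E(R) = (-3)·E(V) + 1.6·E(M) = (-3)·65 + 1.6·(-23) = -231.8.
variance of R = a²·variance of V + b²·variance of M + 2ab·Cov[V, M] with a = -3, b = 1.6.
= (-3)²·34 + 1.6²·88 + 2·(-3)·1.6·(-44.9)
= 306 + 225.28 + 431.04 = 962.32.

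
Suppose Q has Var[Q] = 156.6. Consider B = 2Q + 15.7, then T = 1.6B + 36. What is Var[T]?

Var[B] = 2²·156.6 = 626.4.
Var[T] = 1.6²·626.4 = 1603.584.

Var[T] = 1603.584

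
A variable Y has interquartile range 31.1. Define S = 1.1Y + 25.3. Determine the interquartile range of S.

IQR(S) = 34.21

Under S = aY + b, IQR(S) = |a|·IQR(Y) = |1.1|·31.1 = 34.21 (shifts cancel; spread scales by |a|).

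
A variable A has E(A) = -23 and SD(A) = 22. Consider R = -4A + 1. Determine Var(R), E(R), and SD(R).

R = -4A + 1 is linear with a = -4, b = 1.
Var(A) = 22² = 484.
Var(R) = a²·Var(A) = (-4)²·484 = 7744 (the additive constant 1 does not affect variance).
E(R) = a·E(A) + b = (-4)·(-23) + 1 = 93.
SD(R) = |a|·SD(A) = |-4|·22 = 88.

Var(R) = 7744, E(R) = 93, SD(R) = 88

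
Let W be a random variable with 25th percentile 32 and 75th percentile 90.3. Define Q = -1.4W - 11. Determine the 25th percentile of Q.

Since a = -1.4 < 0 the transformation is decreasing, reversing order: the 25th percentile of Q corresponds to the 75th percentile of W.
So P_{25}(Q) = a·P_{75}(W) + b = (-1.4)·90.3 + (-11) = -137.42.

25th percentile of Q = -137.42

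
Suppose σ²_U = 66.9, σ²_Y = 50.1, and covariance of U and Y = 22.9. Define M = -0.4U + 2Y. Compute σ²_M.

σ²_M = a²·σ²_U + b²·σ²_Y + 2ab·covariance of U and Y with a = -0.4, b = 2.
= (-0.4)²·66.9 + 2²·50.1 + 2·(-0.4)·2·22.9
= 10.704 + 200.4 + (-36.64) = 174.464.

σ²_M = 174.464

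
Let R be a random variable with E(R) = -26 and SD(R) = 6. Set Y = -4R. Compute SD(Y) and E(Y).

Y = -4R is linear with a = -4, b = 0.
SD(Y) = |a|·SD(R) = |-4|·6 = 24.
E(Y) = a·E(R) + b = (-4)·(-26) = 104.

SD(Y) = 24, E(Y) = 104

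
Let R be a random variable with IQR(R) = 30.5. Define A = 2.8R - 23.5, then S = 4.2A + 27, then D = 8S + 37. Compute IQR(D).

IQR(A) = |2.8|·30.5 = 85.4.
IQR(S) = |4.2|·85.4 = 358.68.
IQR(D) = |8|·358.68 = 2869.44.

IQR(D) = 2869.44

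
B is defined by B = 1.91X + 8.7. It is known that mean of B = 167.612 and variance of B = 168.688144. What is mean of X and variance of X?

From B = 1.91X + 8.7: mean of B = a·mean of X + b, so mean of X = (mean of B − b)/a = (167.612 − 8.7)/1.91 = 83.2.
variance of B = a²·variance of X, so variance of X = 168.688144/1.91² = 46.24.

mean of X = 83.2, variance of X = 46.24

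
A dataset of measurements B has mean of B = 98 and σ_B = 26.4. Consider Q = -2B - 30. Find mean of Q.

mean of Q = -226

Q = -2B - 30 is linear with a = -2, b = -30.
mean of Q = a·mean of B + b = (-2)·98 + (-30) = -226.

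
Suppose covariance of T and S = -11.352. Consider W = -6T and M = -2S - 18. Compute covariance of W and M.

covariance of W and M = a·c·covariance of T and S = (-6)·(-2)·(-11.352) = -136.224. Additive constants drop out.

covariance of W and M = -136.224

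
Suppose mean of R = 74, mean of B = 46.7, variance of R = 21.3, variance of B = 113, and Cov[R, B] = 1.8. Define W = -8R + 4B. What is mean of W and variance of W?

mean of W = (-8)·mean of R + 4·mean of B = (-8)·74 + 4·46.7 = -405.2.
variance of W = a²·variance of R + b²·variance of B + 2ab·Cov[R, B] with a = -8, b = 4.
= (-8)²·21.3 + 4²·113 + 2·(-8)·4·1.8
= 1363.2 + 1808 + (-115.2) = 3056.

mean of W = -405.2, variance of W = 3056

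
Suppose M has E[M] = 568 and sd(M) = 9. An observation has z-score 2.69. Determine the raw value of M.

M = 592.21

M = E[M] + z·sd(M) = 568 + 2.69·9 = 592.21.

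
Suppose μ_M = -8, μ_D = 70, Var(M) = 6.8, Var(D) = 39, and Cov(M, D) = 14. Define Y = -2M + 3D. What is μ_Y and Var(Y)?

μ_Y = (-2)·μ_M + 3·μ_D = (-2)·(-8) + 3·70 = 226.
Var(Y) = a²·Var(M) + b²·Var(D) + 2ab·Cov(M, D) with a = -2, b = 3.
= (-2)²·6.8 + 3²·39 + 2·(-2)·3·14
= 27.2 + 351 + (-168) = 210.2.

μ_Y = 226, Var(Y) = 210.2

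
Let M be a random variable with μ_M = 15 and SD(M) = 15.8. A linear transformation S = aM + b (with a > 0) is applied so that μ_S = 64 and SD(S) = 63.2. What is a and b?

SD(S) = a·SD(M) (a > 0), so a = 63.2/15.8 = 4.
μ_S = a·μ_M + b, so b = 64 − 4·15 = 4.

a = 4, b = 4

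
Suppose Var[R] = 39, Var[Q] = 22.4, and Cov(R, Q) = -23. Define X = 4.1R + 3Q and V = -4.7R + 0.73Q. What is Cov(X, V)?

Cov(X, V) = -447.013

By bilinearity, Cov(X, V) = ac·Var[R] + bd·Var[Q] + (ad+bc)·Cov(R, Q), with a=4.1, b=3, c=-4.7, d=0.73.
ac·Var[R] = 4.1·(-4.7)·39 = -751.53
bd·Var[Q] = 3·0.73·22.4 = 49.056
(ad+bc)·Cov(R, Q) = (-11.107)·(-23) = 255.461
Cov(X, V) = -751.53 + 49.056 + 255.461 = -447.013.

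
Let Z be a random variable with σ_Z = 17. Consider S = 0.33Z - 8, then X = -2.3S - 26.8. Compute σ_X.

σ_X = 12.903

σ_S = |0.33|·17 = 5.61.
σ_X = |-2.3|·5.61 = 12.903.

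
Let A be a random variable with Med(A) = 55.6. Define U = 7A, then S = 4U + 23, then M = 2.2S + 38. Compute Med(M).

Med(U) = 7·55.6 = 389.2.
Med(S) = 4·389.2 + 23 = 1579.8.
Med(M) = 2.2·1579.8 + 38 = 3513.56.

Med(M) = 3513.56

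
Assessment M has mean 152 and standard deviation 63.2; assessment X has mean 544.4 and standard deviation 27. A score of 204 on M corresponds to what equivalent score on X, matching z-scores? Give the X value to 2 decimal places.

X = 566.62

z = (204 − 152)/63.2 ≈ 0.8228.
X = 544.4 + z·27 = 544.4 + (204 − 152)·27/63.2 ≈ 566.62.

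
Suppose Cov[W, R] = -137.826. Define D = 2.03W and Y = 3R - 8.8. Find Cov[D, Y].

Cov[D, Y] = a·c·Cov[W, R] = 2.03·3·(-137.826) = -839.36034. Additive constants drop out.

Cov[D, Y] = -839.36034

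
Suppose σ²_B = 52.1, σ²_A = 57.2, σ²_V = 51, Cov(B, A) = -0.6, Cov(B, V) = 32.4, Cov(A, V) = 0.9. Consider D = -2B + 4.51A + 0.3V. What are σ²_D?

σ²_D = a²·σ²_B + b²·σ²_A + c²·σ²_V + 2ab·Cov(B, A) + 2ac·Cov(B, V) + 2bc·Cov(A, V), with a = -2, b = 4.51, c = 0.3.
= 208.4 + 1163.45372 + 4.59 + 10.824 + (-38.88) + 2.4354
= 1350.82312.

σ²_D = 1350.82312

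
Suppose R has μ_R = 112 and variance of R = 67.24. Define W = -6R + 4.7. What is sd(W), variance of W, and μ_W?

sd(W) = 49.2, variance of W = 2420.64, μ_W = -667.3

W = -6R + 4.7 is linear with a = -6, b = 4.7.
sd(R) = √67.24 = 8.2.
sd(W) = |a|·sd(R) = |-6|·8.2 = 49.2.
variance of W = a²·variance of R = (-6)²·67.24 = 2420.64 (the additive constant 4.7 does not affect variance).
μ_W = a·μ_R + b = (-6)·112 + 4.7 = -667.3.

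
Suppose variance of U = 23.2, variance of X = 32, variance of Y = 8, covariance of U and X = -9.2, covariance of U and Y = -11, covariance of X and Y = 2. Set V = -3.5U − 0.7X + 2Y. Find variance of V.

variance of V = 435.2

variance of V = a²·variance of U + b²·variance of X + c²·variance of Y + 2ab·covariance of U and X + 2ac·covariance of U and Y + 2bc·covariance of X and Y, with a = -3.5, b = -0.7, c = 2.
= 284.2 + 15.68 + 32 + (-45.08) + 154 + (-5.6)
= 435.2.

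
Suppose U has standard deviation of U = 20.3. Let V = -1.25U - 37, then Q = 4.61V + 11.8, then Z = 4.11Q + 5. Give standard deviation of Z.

standard deviation of Z = 480.7826625

standard deviation of V = |-1.25|·20.3 = 25.375.
standard deviation of Q = |4.61|·25.375 = 116.97875.
standard deviation of Z = |4.11|·116.97875 = 480.7826625.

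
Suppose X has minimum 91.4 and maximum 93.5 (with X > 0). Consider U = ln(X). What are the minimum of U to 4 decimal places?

ln(X) is increasing on this domain, so min(U) comes from min(X) = 91.4: min(U) = ln(91.4) ≈ 4.5152.

min(U) = 4.5152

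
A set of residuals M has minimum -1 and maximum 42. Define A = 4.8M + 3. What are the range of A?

Range(A) = 206.4

Range of M = 42 − (-1) = 43.
Range(A) = |a|·Range(M) = |4.8|·43 = 206.4.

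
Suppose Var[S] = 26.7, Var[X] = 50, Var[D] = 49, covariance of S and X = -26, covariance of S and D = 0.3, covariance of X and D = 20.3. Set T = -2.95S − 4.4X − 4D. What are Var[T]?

Var[T] = a²·Var[S] + b²·Var[X] + c²·Var[D] + 2ab·covariance of S and X + 2ac·covariance of S and D + 2bc·covariance of X and D, with a = -2.95, b = -4.4, c = -4.
= 232.35675 + 968 + 784 + (-674.96) + 7.08 + 714.56
= 2031.03675.

Var[T] = 2031.03675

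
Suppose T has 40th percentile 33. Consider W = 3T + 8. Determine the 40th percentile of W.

Since a = 3 > 0 the transformation is increasing, so the 40th percentile of W = a·(P_{40} of T) + b = 3·33 + 8 = 107.

40th percentile of W = 107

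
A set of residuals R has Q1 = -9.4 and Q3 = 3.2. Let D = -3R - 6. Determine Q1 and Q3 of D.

a = -3 < 0 reverses order: Q1(D) comes from Q3(R), Q3(D) from Q1(R).
Q1(D) = (-3)·3.2 + (-6) = -15.6; Q3(D) = (-3)·(-9.4) + (-6) = 22.2.

Q1(D) = -15.6, Q3(D) = 22.2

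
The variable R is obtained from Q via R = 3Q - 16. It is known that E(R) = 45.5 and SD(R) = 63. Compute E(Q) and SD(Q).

From R = 3Q - 16: E(R) = a·E(Q) + b, so E(Q) = (E(R) − b)/a = (45.5 − (-16))/3 = 20.5.
SD(R) = |a|·SD(Q), so SD(Q) = 63/|3| = 21.

E(Q) = 20.5, SD(Q) = 21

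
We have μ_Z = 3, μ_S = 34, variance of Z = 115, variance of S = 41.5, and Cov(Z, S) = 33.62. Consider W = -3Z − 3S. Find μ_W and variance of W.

μ_W = -111, variance of W = 2013.66

μ_W = (-3)·μ_Z + (-3)·μ_S = (-3)·3 + (-3)·34 = -111.
variance of W = a²·variance of Z + b²·variance of S + 2ab·Cov(Z, S) with a = -3, b = -3.
= (-3)²·115 + (-3)²·41.5 + 2·(-3)·(-3)·33.62
= 1035 + 373.5 + 605.16 = 2013.66.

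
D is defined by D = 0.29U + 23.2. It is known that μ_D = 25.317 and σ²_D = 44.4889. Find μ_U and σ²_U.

μ_U = 7.3, σ²_U = 529

From D = 0.29U + 23.2: μ_D = a·μ_U + b, so μ_U = (μ_D − b)/a = (25.317 − 23.2)/0.29 = 7.3.
σ²_D = a²·σ²_U, so σ²_U = 44.4889/0.29² = 529.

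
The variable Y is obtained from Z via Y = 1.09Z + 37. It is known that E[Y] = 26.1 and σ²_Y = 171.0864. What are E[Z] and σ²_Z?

E[Z] = -10, σ²_Z = 144

From Y = 1.09Z + 37: E[Y] = a·E[Z] + b, so E[Z] = (E[Y] − b)/a = (26.1 − 37)/1.09 = -10.
σ²_Y = a²·σ²_Z, so σ²_Z = 171.0864/1.09² = 144.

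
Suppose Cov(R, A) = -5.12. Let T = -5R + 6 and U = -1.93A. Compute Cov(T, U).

Cov(T, U) = a·c·Cov(R, A) = (-5)·(-1.93)·(-5.12) = -49.408. Additive constants drop out.

Cov(T, U) = -49.408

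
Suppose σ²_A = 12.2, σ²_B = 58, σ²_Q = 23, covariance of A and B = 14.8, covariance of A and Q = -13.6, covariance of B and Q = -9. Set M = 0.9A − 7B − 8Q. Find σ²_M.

σ²_M = a²·σ²_A + b²·σ²_B + c²·σ²_Q + 2ab·covariance of A and B + 2ac·covariance of A and Q + 2bc·covariance of B and Q, with a = 0.9, b = -7, c = -8.
= 9.882 + 2842 + 1472 + (-186.48) + 195.84 + (-1008)
= 3325.242.

σ²_M = 3325.242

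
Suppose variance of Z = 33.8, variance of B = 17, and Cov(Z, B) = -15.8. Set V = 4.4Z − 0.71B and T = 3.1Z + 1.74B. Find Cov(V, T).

Cov(V, T) = 353.8412

By bilinearity, Cov(V, T) = ac·variance of Z + bd·variance of B + (ad+bc)·Cov(Z, B), with a=4.4, b=-0.71, c=3.1, d=1.74.
ac·variance of Z = 4.4·3.1·33.8 = 461.032
bd·variance of B = (-0.71)·1.74·17 = -21.0018
(ad+bc)·Cov(Z, B) = (5.455)·(-15.8) = -86.189
Cov(V, T) = 461.032 + (-21.0018) + (-86.189) = 353.8412.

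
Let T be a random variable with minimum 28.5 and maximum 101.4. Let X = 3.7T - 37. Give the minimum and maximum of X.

min(X) = 68.45, max(X) = 338.18

a = 3.7 > 0, so min(X) = a·min(T)+b = 3.7·28.5 + (-37) = 68.45 and max(X) = 3.7·101.4 + (-37) = 338.18.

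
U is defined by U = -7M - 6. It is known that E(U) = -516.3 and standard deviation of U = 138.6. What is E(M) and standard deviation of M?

From U = -7M - 6: E(U) = a·E(M) + b, so E(M) = (E(U) − b)/a = (-516.3 − (-6))/(-7) = 72.9.
standard deviation of U = |a|·standard deviation of M, so standard deviation of M = 138.6/|-7| = 19.8.

E(M) = 72.9, standard deviation of M = 19.8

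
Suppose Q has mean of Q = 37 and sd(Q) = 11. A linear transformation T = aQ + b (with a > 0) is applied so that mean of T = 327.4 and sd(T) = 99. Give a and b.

sd(T) = a·sd(Q) (a > 0), so a = 99/11 = 9.
mean of T = a·mean of Q + b, so b = 327.4 − 9·37 = -5.6.

a = 9, b = -5.6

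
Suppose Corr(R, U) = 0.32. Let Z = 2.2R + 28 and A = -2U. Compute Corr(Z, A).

Linear rescalings preserve |correlation|; the slopes 2.2 and -2 have opposite signs, so the correlation flips sign: Corr(Z, A) = −Corr(R, U) = -0.32.

Corr(Z, A) = -0.32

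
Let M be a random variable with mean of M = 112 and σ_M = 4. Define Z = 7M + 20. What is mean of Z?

Z = 7M + 20 is linear with a = 7, b = 20.
mean of Z = a·mean of M + b = 7·112 + 20 = 804.

mean of Z = 804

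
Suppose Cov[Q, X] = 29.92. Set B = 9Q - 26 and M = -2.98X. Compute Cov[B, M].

Cov[B, M] = a·c·Cov[Q, X] = 9·(-2.98)·29.92 = -802.4544. Additive constants drop out.

Cov[B, M] = -802.4544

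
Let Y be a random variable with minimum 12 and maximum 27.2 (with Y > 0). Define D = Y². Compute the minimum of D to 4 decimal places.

min(D) = 144

Y² is increasing on this domain, so min(D) comes from min(Y) = 12: min(D) = square(12) = 144.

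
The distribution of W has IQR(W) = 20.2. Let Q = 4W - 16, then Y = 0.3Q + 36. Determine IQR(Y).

IQR(Y) = 24.24

IQR(Q) = |4|·20.2 = 80.8.
IQR(Y) = |0.3|·80.8 = 24.24.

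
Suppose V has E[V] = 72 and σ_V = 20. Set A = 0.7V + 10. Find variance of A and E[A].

A = 0.7V + 10 is linear with a = 0.7, b = 10.
variance of V = 20² = 400.
variance of A = a²·variance of V = 0.7²·400 = 196 (the additive constant 10 does not affect variance).
E[A] = a·E[V] + b = 0.7·72 + 10 = 60.4.

variance of A = 196, E[A] = 60.4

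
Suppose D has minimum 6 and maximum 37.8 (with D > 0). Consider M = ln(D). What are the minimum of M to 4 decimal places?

min(M) = 1.7918

ln(D) is increasing on this domain, so min(M) comes from min(D) = 6: min(M) = ln(6) ≈ 1.7918.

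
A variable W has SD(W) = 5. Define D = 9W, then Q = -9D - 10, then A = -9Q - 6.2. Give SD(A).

SD(A) = 3645

SD(D) = |9|·5 = 45.
SD(Q) = |-9|·45 = 405.
SD(A) = |-9|·405 = 3645.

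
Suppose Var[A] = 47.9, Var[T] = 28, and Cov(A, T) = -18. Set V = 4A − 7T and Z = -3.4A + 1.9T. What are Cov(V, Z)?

By bilinearity, Cov(V, Z) = ac·Var[A] + bd·Var[T] + (ad+bc)·Cov(A, T), with a=4, b=-7, c=-3.4, d=1.9.
ac·Var[A] = 4·(-3.4)·47.9 = -651.44
bd·Var[T] = (-7)·1.9·28 = -372.4
(ad+bc)·Cov(A, T) = (31.4)·(-18) = -565.2
Cov(V, Z) = -651.44 + (-372.4) + (-565.2) = -1589.04.

Cov(V, Z) = -1589.04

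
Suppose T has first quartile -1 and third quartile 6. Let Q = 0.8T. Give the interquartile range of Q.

IQR of T = Q3 − Q1 = 6 − (-1) = 7.
Under Q = aT + b, IQR(Q) = |a|·IQR(T) = |0.8|·7 = 5.6 (shifts cancel; spread scales by |a|).

IQR(Q) = 5.6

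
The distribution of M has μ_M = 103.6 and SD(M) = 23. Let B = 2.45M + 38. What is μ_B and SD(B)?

μ_B = 291.82, SD(B) = 56.35

B = 2.45M + 38 is linear with a = 2.45, b = 38.
μ_B = a·μ_M + b = 2.45·103.6 + 38 = 291.82.
SD(B) = |a|·SD(M) = |2.45|·23 = 56.35.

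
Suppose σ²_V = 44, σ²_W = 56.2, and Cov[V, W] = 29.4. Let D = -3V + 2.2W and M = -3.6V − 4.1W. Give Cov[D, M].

Cov[D, M] = 97.048

By bilinearity, Cov[D, M] = ac·σ²_V + bd·σ²_W + (ad+bc)·Cov[V, W], with a=-3, b=2.2, c=-3.6, d=-4.1.
ac·σ²_V = (-3)·(-3.6)·44 = 475.2
bd·σ²_W = 2.2·(-4.1)·56.2 = -506.924
(ad+bc)·Cov[V, W] = (4.38)·29.4 = 128.772
Cov[D, M] = 475.2 + (-506.924) + 128.772 = 97.048.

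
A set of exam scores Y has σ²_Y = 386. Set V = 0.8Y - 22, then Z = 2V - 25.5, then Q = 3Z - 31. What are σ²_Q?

σ²_Q = 8893.44

σ²_V = 0.8²·386 = 247.04.
σ²_Z = 2²·247.04 = 988.16.
σ²_Q = 3²·988.16 = 8893.44.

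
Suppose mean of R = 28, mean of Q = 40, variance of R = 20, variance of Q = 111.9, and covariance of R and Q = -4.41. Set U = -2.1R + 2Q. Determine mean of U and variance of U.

mean of U = (-2.1)·mean of R + 2·mean of Q = (-2.1)·28 + 2·40 = 21.2.
variance of U = a²·variance of R + b²·variance of Q + 2ab·covariance of R and Q with a = -2.1, b = 2.
= (-2.1)²·20 + 2²·111.9 + 2·(-2.1)·2·(-4.41)
= 88.2 + 447.6 + 37.044 = 572.844.

mean of U = 21.2, variance of U = 572.844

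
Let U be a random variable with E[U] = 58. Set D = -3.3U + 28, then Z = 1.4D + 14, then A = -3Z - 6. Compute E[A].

E[D] = (-3.3)·58 + 28 = -163.4.
E[Z] = 1.4·(-163.4) + 14 = -214.76.
E[A] = (-3)·(-214.76) + (-6) = 638.28.

E[A] = 638.28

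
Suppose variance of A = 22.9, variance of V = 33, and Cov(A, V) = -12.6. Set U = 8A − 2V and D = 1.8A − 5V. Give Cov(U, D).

Cov(U, D) = 1209.12

By bilinearity, Cov(U, D) = ac·variance of A + bd·variance of V + (ad+bc)·Cov(A, V), with a=8, b=-2, c=1.8, d=-5.
ac·variance of A = 8·1.8·22.9 = 329.76
bd·variance of V = (-2)·(-5)·33 = 330
(ad+bc)·Cov(A, V) = (-43.6)·(-12.6) = 549.36
Cov(U, D) = 329.76 + 330 + 549.36 = 1209.12.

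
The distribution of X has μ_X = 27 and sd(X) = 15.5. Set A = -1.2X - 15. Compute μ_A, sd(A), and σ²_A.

A = -1.2X - 15 is linear with a = -1.2, b = -15.
μ_A = a·μ_X + b = (-1.2)·27 + (-15) = -47.4.
sd(A) = |a|·sd(X) = |-1.2|·15.5 = 18.6.
σ²_X = 15.5² = 240.25.
σ²_A = a²·σ²_X = (-1.2)²·240.25 = 345.96 (the additive constant -15 does not affect variance).

μ_A = -47.4, sd(A) = 18.6, σ²_A = 345.96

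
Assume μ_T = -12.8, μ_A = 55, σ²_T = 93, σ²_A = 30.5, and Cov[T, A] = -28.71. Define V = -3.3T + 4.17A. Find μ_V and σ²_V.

μ_V = (-3.3)·μ_T + 4.17·μ_A = (-3.3)·(-12.8) + 4.17·55 = 271.59.
σ²_V = a²·σ²_T + b²·σ²_A + 2ab·Cov[T, A] with a = -3.3, b = 4.17.
= (-3.3)²·93 + 4.17²·30.5 + 2·(-3.3)·4.17·(-28.71)
= 1012.77 + 530.36145 + 790.15662 = 2333.28807.

μ_V = 271.59, σ²_V = 2333.28807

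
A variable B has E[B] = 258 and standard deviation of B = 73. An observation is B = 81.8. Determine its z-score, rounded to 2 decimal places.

z = (B − E[B]) / standard deviation of B = (81.8 − 258) / 73 ≈ -2.41.

z = -2.41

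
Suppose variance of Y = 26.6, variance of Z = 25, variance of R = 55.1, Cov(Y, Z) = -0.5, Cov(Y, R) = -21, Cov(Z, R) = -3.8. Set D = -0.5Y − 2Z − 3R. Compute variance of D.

variance of D = a²·variance of Y + b²·variance of Z + c²·variance of R + 2ab·Cov(Y, Z) + 2ac·Cov(Y, R) + 2bc·Cov(Z, R), with a = -0.5, b = -2, c = -3.
= 6.65 + 100 + 495.9 + (-1) + (-63) + (-45.6)
= 492.95.

variance of D = 492.95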